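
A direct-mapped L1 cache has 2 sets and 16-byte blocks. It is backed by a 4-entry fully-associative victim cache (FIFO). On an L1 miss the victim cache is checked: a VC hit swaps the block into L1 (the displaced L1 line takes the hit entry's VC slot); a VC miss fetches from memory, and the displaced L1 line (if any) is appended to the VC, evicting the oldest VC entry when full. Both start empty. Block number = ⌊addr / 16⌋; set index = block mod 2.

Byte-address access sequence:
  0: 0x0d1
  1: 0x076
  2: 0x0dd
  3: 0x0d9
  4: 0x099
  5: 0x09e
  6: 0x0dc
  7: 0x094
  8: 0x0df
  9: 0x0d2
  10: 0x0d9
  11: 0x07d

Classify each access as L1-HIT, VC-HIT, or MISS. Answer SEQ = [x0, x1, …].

SEQ = [MISS, MISS, VC-HIT, L1-HIT, MISS, L1-HIT, VC-HIT, VC-HIT, VC-HIT, L1-HIT, L1-HIT, VC-HIT]

0: 0xd1 (blk 13, set 1) → MISS  vc=[]
1: 0x76 (blk 7, set 1) → MISS  vc=[13]
2: 0xdd (blk 13, set 1) → VC-HIT  vc=[7]
3: 0xd9 (blk 13, set 1) → L1-HIT  vc=[7]
4: 0x99 (blk 9, set 1) → MISS  vc=[7, 13]
5: 0x9e (blk 9, set 1) → L1-HIT  vc=[7, 13]
6: 0xdc (blk 13, set 1) → VC-HIT  vc=[7, 9]
7: 0x94 (blk 9, set 1) → VC-HIT  vc=[7, 13]
8: 0xdf (blk 13, set 1) → VC-HIT  vc=[7, 9]
9: 0xd2 (blk 13, set 1) → L1-HIT  vc=[7, 9]
10: 0xd9 (blk 13, set 1) → L1-HIT  vc=[7, 9]
11: 0x7d (blk 7, set 1) → VC-HIT  vc=[13, 9]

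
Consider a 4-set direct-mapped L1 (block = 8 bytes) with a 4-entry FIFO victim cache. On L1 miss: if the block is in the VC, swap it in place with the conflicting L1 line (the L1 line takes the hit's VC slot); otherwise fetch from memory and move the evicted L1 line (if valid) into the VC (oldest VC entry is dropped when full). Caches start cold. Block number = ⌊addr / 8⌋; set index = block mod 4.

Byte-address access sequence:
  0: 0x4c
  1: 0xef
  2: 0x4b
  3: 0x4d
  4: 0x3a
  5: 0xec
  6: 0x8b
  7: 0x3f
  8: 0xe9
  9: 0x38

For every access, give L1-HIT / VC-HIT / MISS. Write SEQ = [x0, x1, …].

SEQ = [MISS, MISS, VC-HIT, L1-HIT, MISS, VC-HIT, MISS, L1-HIT, VC-HIT, L1-HIT]

  [0] addr=0x4c blk=9 s=1: MISS | VC []
  [1] addr=0xef blk=29 s=1: MISS | VC [9]
  [2] addr=0x4b blk=9 s=1: VC-HIT | VC [29]
  [3] addr=0x4d blk=9 s=1: L1-HIT | VC [29]
  [4] addr=0x3a blk=7 s=3: MISS | VC [29]
  [5] addr=0xec blk=29 s=1: VC-HIT | VC [9]
  [6] addr=0x8b blk=17 s=1: MISS | VC [9, 29]
  [7] addr=0x3f blk=7 s=3: L1-HIT | VC [9, 29]
  [8] addr=0xe9 blk=29 s=1: VC-HIT | VC [9, 17]
  [9] addr=0x38 blk=7 s=3: L1-HIT | VC [9, 17]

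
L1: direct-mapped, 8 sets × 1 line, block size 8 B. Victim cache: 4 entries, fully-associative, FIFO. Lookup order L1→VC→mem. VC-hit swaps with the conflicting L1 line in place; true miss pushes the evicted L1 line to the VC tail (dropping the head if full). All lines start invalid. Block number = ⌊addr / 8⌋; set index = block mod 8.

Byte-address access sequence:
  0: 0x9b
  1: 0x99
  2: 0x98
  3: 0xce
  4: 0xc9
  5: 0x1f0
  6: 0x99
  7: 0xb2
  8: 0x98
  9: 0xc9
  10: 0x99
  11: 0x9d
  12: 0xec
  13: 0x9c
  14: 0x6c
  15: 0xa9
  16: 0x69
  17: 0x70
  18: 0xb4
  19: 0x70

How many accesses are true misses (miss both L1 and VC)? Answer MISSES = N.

MISSES = 8

#0 0x9b→b19/s3 MISS; vc=[]
#1 0x99→b19/s3 L1-HIT; vc=[]
#2 0x98→b19/s3 L1-HIT; vc=[]
#3 0xce→b25/s1 MISS; vc=[]
#4 0xc9→b25/s1 L1-HIT; vc=[]
#5 0x1f0→b62/s6 MISS; vc=[]
#6 0x99→b19/s3 L1-HIT; vc=[]
#7 0xb2→b22/s6 MISS; vc=[62]
#8 0x98→b19/s3 L1-HIT; vc=[62]
#9 0xc9→b25/s1 L1-HIT; vc=[62]
#10 0x99→b19/s3 L1-HIT; vc=[62]
#11 0x9d→b19/s3 L1-HIT; vc=[62]
#12 0xec→b29/s5 MISS; vc=[62]
#13 0x9c→b19/s3 L1-HIT; vc=[62]
#14 0x6c→b13/s5 MISS; vc=[62,29]
#15 0xa9→b21/s5 MISS; vc=[62,29,13]
#16 0x69→b13/s5 VC-HIT; vc=[62,29,21]
#17 0x70→b14/s6 MISS; vc=[62,29,21,22]
#18 0xb4→b22/s6 VC-HIT; vc=[62,29,21,14]
#19 0x70→b14/s6 VC-HIT; vc=[62,29,21,22]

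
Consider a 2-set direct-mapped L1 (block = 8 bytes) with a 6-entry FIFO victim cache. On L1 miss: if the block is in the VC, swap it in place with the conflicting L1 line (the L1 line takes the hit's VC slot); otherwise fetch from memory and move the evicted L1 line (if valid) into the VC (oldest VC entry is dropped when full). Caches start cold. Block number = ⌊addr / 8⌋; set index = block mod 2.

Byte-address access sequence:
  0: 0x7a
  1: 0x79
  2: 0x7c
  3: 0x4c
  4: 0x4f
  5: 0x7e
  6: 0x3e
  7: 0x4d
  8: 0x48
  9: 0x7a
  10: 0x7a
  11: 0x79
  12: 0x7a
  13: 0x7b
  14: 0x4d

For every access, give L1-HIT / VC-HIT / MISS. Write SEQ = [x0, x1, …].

SEQ = [MISS, L1-HIT, L1-HIT, MISS, L1-HIT, VC-HIT, MISS, VC-HIT, L1-HIT, VC-HIT, L1-HIT, L1-HIT, L1-HIT, L1-HIT, VC-HIT]

  [0] addr=0x7a blk=15 s=1: MISS | VC []
  [1] addr=0x79 blk=15 s=1: L1-HIT | VC []
  [2] addr=0x7c blk=15 s=1: L1-HIT | VC []
  [3] addr=0x4c blk=9 s=1: MISS | VC [15]
  [4] addr=0x4f blk=9 s=1: L1-HIT | VC [15]
  [5] addr=0x7e blk=15 s=1: VC-HIT | VC [9]
  [6] addr=0x3e blk=7 s=1: MISS | VC [9, 15]
  [7] addr=0x4d blk=9 s=1: VC-HIT | VC [7, 15]
  [8] addr=0x48 blk=9 s=1: L1-HIT | VC [7, 15]
  [9] addr=0x7a blk=15 s=1: VC-HIT | VC [7, 9]
  [10] addr=0x7a blk=15 s=1: L1-HIT | VC [7, 9]
  [11] addr=0x79 blk=15 s=1: L1-HIT | VC [7, 9]
  [12] addr=0x7a blk=15 s=1: L1-HIT | VC [7, 9]
  [13] addr=0x7b blk=15 s=1: L1-HIT | VC [7, 9]
  [14] addr=0x4d blk=9 s=1: VC-HIT | VC [7, 15]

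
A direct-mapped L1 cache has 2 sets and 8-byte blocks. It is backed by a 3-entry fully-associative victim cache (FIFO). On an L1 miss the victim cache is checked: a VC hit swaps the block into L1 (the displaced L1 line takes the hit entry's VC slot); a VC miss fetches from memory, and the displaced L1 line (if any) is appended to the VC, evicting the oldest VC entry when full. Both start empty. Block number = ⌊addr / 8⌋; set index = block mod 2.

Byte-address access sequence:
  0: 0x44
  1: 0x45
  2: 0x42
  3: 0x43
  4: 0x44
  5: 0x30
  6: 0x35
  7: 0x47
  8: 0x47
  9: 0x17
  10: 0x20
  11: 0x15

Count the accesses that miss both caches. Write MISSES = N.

#0 0x44→b8/s0 MISS; vc=[]
#1 0x45→b8/s0 L1-HIT; vc=[]
#2 0x42→b8/s0 L1-HIT; vc=[]
#3 0x43→b8/s0 L1-HIT; vc=[]
#4 0x44→b8/s0 L1-HIT; vc=[]
#5 0x30→b6/s0 MISS; vc=[8]
#6 0x35→b6/s0 L1-HIT; vc=[8]
#7 0x47→b8/s0 VC-HIT; vc=[6]
#8 0x47→b8/s0 L1-HIT; vc=[6]
#9 0x17→b2/s0 MISS; vc=[6,8]
#10 0x20→b4/s0 MISS; vc=[6,8,2]
#11 0x15→b2/s0 VC-HIT; vc=[6,8,4]

MISSES = 4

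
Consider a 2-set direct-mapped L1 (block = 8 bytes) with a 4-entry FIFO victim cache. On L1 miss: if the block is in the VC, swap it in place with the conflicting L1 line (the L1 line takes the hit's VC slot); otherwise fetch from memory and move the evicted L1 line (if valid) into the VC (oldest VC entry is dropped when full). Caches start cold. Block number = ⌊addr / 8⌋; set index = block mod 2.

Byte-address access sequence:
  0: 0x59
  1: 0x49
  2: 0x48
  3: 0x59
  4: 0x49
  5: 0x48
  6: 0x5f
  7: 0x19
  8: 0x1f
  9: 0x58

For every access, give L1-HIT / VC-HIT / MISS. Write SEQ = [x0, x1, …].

SEQ = [MISS, MISS, L1-HIT, VC-HIT, VC-HIT, L1-HIT, VC-HIT, MISS, L1-HIT, VC-HIT]

  [0] addr=0x59 blk=11 s=1: MISS | VC []
  [1] addr=0x49 blk=9 s=1: MISS | VC [11]
  [2] addr=0x48 blk=9 s=1: L1-HIT | VC [11]
  [3] addr=0x59 blk=11 s=1: VC-HIT | VC [9]
  [4] addr=0x49 blk=9 s=1: VC-HIT | VC [11]
  [5] addr=0x48 blk=9 s=1: L1-HIT | VC [11]
  [6] addr=0x5f blk=11 s=1: VC-HIT | VC [9]
  [7] addr=0x19 blk=3 s=1: MISS | VC [9, 11]
  [8] addr=0x1f blk=3 s=1: L1-HIT | VC [9, 11]
  [9] addr=0x58 blk=11 s=1: VC-HIT | VC [9, 3]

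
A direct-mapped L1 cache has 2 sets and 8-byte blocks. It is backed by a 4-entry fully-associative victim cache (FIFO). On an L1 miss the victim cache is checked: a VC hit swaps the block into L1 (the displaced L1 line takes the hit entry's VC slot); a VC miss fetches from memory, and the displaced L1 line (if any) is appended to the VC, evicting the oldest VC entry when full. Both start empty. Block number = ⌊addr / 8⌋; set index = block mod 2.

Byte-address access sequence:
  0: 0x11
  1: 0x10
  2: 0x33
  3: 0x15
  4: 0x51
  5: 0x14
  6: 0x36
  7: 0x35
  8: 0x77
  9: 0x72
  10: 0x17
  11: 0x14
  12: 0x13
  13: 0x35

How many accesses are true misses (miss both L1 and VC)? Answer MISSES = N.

0: 0x11 (blk 2, set 0) → MISS  vc=[]
1: 0x10 (blk 2, set 0) → L1-HIT  vc=[]
2: 0x33 (blk 6, set 0) → MISS  vc=[2]
3: 0x15 (blk 2, set 0) → VC-HIT  vc=[6]
4: 0x51 (blk 10, set 0) → MISS  vc=[6, 2]
5: 0x14 (blk 2, set 0) → VC-HIT  vc=[6, 10]
6: 0x36 (blk 6, set 0) → VC-HIT  vc=[2, 10]
7: 0x35 (blk 6, set 0) → L1-HIT  vc=[2, 10]
8: 0x77 (blk 14, set 0) → MISS  vc=[2, 10, 6]
9: 0x72 (blk 14, set 0) → L1-HIT  vc=[2, 10, 6]
10: 0x17 (blk 2, set 0) → VC-HIT  vc=[14, 10, 6]
11: 0x14 (blk 2, set 0) → L1-HIT  vc=[14, 10, 6]
12: 0x13 (blk 2, set 0) → L1-HIT  vc=[14, 10, 6]
13: 0x35 (blk 6, set 0) → VC-HIT  vc=[14, 10, 2]

MISSES = 4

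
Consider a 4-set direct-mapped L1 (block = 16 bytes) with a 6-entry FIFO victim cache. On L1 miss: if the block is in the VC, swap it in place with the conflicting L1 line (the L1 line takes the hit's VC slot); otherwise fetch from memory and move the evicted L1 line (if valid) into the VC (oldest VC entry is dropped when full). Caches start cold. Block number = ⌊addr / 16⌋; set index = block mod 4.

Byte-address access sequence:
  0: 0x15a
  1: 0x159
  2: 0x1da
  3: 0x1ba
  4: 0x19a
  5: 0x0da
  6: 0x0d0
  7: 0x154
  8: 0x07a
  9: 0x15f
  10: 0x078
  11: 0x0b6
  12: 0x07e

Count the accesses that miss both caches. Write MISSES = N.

MISSES = 7

0: 0x15a (blk 21, set 1) → MISS  vc=[]
1: 0x159 (blk 21, set 1) → L1-HIT  vc=[]
2: 0x1da (blk 29, set 1) → MISS  vc=[21]
3: 0x1ba (blk 27, set 3) → MISS  vc=[21]
4: 0x19a (blk 25, set 1) → MISS  vc=[21, 29]
5: 0xda (blk 13, set 1) → MISS  vc=[21, 29, 25]
6: 0xd0 (blk 13, set 1) → L1-HIT  vc=[21, 29, 25]
7: 0x154 (blk 21, set 1) → VC-HIT  vc=[13, 29, 25]
8: 0x7a (blk 7, set 3) → MISS  vc=[13, 29, 25, 27]
9: 0x15f (blk 21, set 1) → L1-HIT  vc=[13, 29, 25, 27]
10: 0x78 (blk 7, set 3) → L1-HIT  vc=[13, 29, 25, 27]
11: 0xb6 (blk 11, set 3) → MISS  vc=[13, 29, 25, 27, 7]
12: 0x7e (blk 7, set 3) → VC-HIT  vc=[13, 29, 25, 27, 11]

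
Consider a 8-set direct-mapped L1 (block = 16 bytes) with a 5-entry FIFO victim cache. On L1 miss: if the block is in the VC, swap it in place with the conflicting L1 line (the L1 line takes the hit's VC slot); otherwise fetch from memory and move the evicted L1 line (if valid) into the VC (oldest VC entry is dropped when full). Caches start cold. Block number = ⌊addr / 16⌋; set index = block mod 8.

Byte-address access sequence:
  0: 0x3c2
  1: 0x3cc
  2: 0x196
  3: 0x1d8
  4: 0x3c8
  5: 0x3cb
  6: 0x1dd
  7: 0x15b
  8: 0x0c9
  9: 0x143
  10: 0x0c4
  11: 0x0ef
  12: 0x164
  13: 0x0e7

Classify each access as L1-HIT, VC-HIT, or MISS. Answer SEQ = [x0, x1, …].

SEQ = [MISS, L1-HIT, MISS, MISS, L1-HIT, L1-HIT, L1-HIT, MISS, MISS, MISS, VC-HIT, MISS, MISS, VC-HIT]

0: 0x3c2 (blk 60, set 4) → MISS  vc=[]
1: 0x3cc (blk 60, set 4) → L1-HIT  vc=[]
2: 0x196 (blk 25, set 1) → MISS  vc=[]
3: 0x1d8 (blk 29, set 5) → MISS  vc=[]
4: 0x3c8 (blk 60, set 4) → L1-HIT  vc=[]
5: 0x3cb (blk 60, set 4) → L1-HIT  vc=[]
6: 0x1dd (blk 29, set 5) → L1-HIT  vc=[]
7: 0x15b (blk 21, set 5) → MISS  vc=[29]
8: 0xc9 (blk 12, set 4) → MISS  vc=[29, 60]
9: 0x143 (blk 20, set 4) → MISS  vc=[29, 60, 12]
10: 0xc4 (blk 12, set 4) → VC-HIT  vc=[29, 60, 20]
11: 0xef (blk 14, set 6) → MISS  vc=[29, 60, 20]
12: 0x164 (blk 22, set 6) → MISS  vc=[29, 60, 20, 14]
13: 0xe7 (blk 14, set 6) → VC-HIT  vc=[29, 60, 20, 22]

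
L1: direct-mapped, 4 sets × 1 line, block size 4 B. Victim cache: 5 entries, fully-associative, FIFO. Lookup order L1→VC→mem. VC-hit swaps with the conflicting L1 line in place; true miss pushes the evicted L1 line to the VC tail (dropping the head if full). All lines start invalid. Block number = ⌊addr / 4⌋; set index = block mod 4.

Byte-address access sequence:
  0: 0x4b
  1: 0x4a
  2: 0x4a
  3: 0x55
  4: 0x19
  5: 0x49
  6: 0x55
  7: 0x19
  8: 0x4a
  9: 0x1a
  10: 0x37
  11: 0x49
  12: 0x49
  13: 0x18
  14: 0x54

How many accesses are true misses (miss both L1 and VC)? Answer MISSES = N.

  [0] addr=0x4b blk=18 s=2: MISS | VC []
  [1] addr=0x4a blk=18 s=2: L1-HIT | VC []
  [2] addr=0x4a blk=18 s=2: L1-HIT | VC []
  [3] addr=0x55 blk=21 s=1: MISS | VC []
  [4] addr=0x19 blk=6 s=2: MISS | VC [18]
  [5] addr=0x49 blk=18 s=2: VC-HIT | VC [6]
  [6] addr=0x55 blk=21 s=1: L1-HIT | VC [6]
  [7] addr=0x19 blk=6 s=2: VC-HIT | VC [18]
  [8] addr=0x4a blk=18 s=2: VC-HIT | VC [6]
  [9] addr=0x1a blk=6 s=2: VC-HIT | VC [18]
  [10] addr=0x37 blk=13 s=1: MISS | VC [18, 21]
  [11] addr=0x49 blk=18 s=2: VC-HIT | VC [6, 21]
  [12] addr=0x49 blk=18 s=2: L1-HIT | VC [6, 21]
  [13] addr=0x18 blk=6 s=2: VC-HIT | VC [18, 21]
  [14] addr=0x54 blk=21 s=1: VC-HIT | VC [18, 13]

MISSES = 4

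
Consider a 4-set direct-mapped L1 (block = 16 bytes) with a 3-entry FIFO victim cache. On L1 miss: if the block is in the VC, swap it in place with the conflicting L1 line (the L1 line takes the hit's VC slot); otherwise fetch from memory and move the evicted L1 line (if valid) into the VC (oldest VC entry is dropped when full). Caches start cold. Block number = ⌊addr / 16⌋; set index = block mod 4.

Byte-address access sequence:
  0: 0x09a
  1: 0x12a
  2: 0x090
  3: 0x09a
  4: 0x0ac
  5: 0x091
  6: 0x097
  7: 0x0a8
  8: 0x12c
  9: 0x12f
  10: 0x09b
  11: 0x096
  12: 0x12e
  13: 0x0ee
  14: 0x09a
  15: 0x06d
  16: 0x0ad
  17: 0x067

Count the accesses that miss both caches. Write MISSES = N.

MISSES = 5

  [0] addr=0x9a blk=9 s=1: MISS | VC []
  [1] addr=0x12a blk=18 s=2: MISS | VC []
  [2] addr=0x90 blk=9 s=1: L1-HIT | VC []
  [3] addr=0x9a blk=9 s=1: L1-HIT | VC []
  [4] addr=0xac blk=10 s=2: MISS | VC [18]
  [5] addr=0x91 blk=9 s=1: L1-HIT | VC [18]
  [6] addr=0x97 blk=9 s=1: L1-HIT | VC [18]
  [7] addr=0xa8 blk=10 s=2: L1-HIT | VC [18]
  [8] addr=0x12c blk=18 s=2: VC-HIT | VC [10]
  [9] addr=0x12f blk=18 s=2: L1-HIT | VC [10]
  [10] addr=0x9b blk=9 s=1: L1-HIT | VC [10]
  [11] addr=0x96 blk=9 s=1: L1-HIT | VC [10]
  [12] addr=0x12e blk=18 s=2: L1-HIT | VC [10]
  [13] addr=0xee blk=14 s=2: MISS | VC [10, 18]
  [14] addr=0x9a blk=9 s=1: L1-HIT | VC [10, 18]
  [15] addr=0x6d blk=6 s=2: MISS | VC [10, 18, 14]
  [16] addr=0xad blk=10 s=2: VC-HIT | VC [6, 18, 14]
  [17] addr=0x67 blk=6 s=2: VC-HIT | VC [10, 18, 14]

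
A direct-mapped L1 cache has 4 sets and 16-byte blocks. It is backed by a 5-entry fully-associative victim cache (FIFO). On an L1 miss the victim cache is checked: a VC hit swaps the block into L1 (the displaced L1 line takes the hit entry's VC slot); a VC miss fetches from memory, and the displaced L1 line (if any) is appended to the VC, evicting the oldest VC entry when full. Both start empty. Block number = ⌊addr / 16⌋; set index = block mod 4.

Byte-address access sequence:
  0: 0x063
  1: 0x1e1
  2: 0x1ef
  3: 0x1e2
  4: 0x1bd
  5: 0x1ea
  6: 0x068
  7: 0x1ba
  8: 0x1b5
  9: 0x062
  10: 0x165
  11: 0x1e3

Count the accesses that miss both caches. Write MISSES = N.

MISSES = 4

0: 0x63 (blk 6, set 2) → MISS  vc=[]
1: 0x1e1 (blk 30, set 2) → MISS  vc=[6]
2: 0x1ef (blk 30, set 2) → L1-HIT  vc=[6]
3: 0x1e2 (blk 30, set 2) → L1-HIT  vc=[6]
4: 0x1bd (blk 27, set 3) → MISS  vc=[6]
5: 0x1ea (blk 30, set 2) → L1-HIT  vc=[6]
6: 0x68 (blk 6, set 2) → VC-HIT  vc=[30]
7: 0x1ba (blk 27, set 3) → L1-HIT  vc=[30]
8: 0x1b5 (blk 27, set 3) → L1-HIT  vc=[30]
9: 0x62 (blk 6, set 2) → L1-HIT  vc=[30]
10: 0x165 (blk 22, set 2) → MISS  vc=[30, 6]
11: 0x1e3 (blk 30, set 2) → VC-HIT  vc=[22, 6]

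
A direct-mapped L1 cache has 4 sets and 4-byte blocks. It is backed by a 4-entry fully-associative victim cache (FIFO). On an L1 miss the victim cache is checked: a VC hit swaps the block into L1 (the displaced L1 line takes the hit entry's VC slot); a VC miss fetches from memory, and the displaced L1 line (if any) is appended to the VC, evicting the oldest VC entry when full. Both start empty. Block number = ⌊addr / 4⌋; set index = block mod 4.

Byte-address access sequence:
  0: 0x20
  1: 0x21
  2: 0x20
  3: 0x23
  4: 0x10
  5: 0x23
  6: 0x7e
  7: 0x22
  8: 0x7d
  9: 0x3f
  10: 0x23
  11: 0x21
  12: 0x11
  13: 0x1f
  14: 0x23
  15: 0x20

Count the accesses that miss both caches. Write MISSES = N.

MISSES = 5

#0 0x20→b8/s0 MISS; vc=[]
#1 0x21→b8/s0 L1-HIT; vc=[]
#2 0x20→b8/s0 L1-HIT; vc=[]
#3 0x23→b8/s0 L1-HIT; vc=[]
#4 0x10→b4/s0 MISS; vc=[8]
#5 0x23→b8/s0 VC-HIT; vc=[4]
#6 0x7e→b31/s3 MISS; vc=[4]
#7 0x22→b8/s0 L1-HIT; vc=[4]
#8 0x7d→b31/s3 L1-HIT; vc=[4]
#9 0x3f→b15/s3 MISS; vc=[4,31]
#10 0x23→b8/s0 L1-HIT; vc=[4,31]
#11 0x21→b8/s0 L1-HIT; vc=[4,31]
#12 0x11→b4/s0 VC-HIT; vc=[8,31]
#13 0x1f→b7/s3 MISS; vc=[8,31,15]
#14 0x23→b8/s0 VC-HIT; vc=[4,31,15]
#15 0x20→b8/s0 L1-HIT; vc=[4,31,15]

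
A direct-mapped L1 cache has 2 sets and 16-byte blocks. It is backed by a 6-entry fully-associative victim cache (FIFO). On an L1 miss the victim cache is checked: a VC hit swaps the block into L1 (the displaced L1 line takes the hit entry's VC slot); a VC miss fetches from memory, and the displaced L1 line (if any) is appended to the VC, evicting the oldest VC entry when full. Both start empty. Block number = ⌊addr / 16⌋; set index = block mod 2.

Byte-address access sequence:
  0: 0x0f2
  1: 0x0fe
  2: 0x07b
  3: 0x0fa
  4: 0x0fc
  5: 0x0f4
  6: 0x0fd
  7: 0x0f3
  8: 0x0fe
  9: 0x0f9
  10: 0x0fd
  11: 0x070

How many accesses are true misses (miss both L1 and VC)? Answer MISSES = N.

#0 0xf2→b15/s1 MISS; vc=[]
#1 0xfe→b15/s1 L1-HIT; vc=[]
#2 0x7b→b7/s1 MISS; vc=[15]
#3 0xfa→b15/s1 VC-HIT; vc=[7]
#4 0xfc→b15/s1 L1-HIT; vc=[7]
#5 0xf4→b15/s1 L1-HIT; vc=[7]
#6 0xfd→b15/s1 L1-HIT; vc=[7]
#7 0xf3→b15/s1 L1-HIT; vc=[7]
#8 0xfe→b15/s1 L1-HIT; vc=[7]
#9 0xf9→b15/s1 L1-HIT; vc=[7]
#10 0xfd→b15/s1 L1-HIT; vc=[7]
#11 0x70→b7/s1 VC-HIT; vc=[15]

MISSES = 2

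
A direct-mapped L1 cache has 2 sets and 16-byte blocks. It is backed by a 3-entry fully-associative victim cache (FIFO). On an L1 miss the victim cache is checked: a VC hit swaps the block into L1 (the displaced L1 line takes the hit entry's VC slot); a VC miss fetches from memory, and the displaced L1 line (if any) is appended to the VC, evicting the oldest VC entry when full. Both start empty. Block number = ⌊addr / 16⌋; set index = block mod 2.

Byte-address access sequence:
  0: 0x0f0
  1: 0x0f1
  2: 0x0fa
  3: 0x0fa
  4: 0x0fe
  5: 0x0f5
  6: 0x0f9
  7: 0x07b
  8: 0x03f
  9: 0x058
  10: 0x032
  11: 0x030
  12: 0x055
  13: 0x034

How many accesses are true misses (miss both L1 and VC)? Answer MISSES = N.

MISSES = 4

  [0] addr=0xf0 blk=15 s=1: MISS | VC []
  [1] addr=0xf1 blk=15 s=1: L1-HIT | VC []
  [2] addr=0xfa blk=15 s=1: L1-HIT | VC []
  [3] addr=0xfa blk=15 s=1: L1-HIT | VC []
  [4] addr=0xfe blk=15 s=1: L1-HIT | VC []
  [5] addr=0xf5 blk=15 s=1: L1-HIT | VC []
  [6] addr=0xf9 blk=15 s=1: L1-HIT | VC []
  [7] addr=0x7b blk=7 s=1: MISS | VC [15]
  [8] addr=0x3f blk=3 s=1: MISS | VC [15, 7]
  [9] addr=0x58 blk=5 s=1: MISS | VC [15, 7, 3]
  [10] addr=0x32 blk=3 s=1: VC-HIT | VC [15, 7, 5]
  [11] addr=0x30 blk=3 s=1: L1-HIT | VC [15, 7, 5]
  [12] addr=0x55 blk=5 s=1: VC-HIT | VC [15, 7, 3]
  [13] addr=0x34 blk=3 s=1: VC-HIT | VC [15, 7, 5]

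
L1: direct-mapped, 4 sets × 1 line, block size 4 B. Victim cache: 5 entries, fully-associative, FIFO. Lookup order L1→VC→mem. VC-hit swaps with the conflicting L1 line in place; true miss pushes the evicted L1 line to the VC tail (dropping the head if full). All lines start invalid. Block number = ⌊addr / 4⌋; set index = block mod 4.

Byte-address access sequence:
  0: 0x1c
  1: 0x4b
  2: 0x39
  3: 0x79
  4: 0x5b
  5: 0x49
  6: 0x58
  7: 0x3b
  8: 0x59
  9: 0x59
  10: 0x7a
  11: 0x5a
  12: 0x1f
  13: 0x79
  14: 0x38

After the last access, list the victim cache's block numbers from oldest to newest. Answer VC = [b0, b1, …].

0: 0x1c (blk 7, set 3) → MISS  vc=[]
1: 0x4b (blk 18, set 2) → MISS  vc=[]
2: 0x39 (blk 14, set 2) → MISS  vc=[18]
3: 0x79 (blk 30, set 2) → MISS  vc=[18, 14]
4: 0x5b (blk 22, set 2) → MISS  vc=[18, 14, 30]
5: 0x49 (blk 18, set 2) → VC-HIT  vc=[22, 14, 30]
6: 0x58 (blk 22, set 2) → VC-HIT  vc=[18, 14, 30]
7: 0x3b (blk 14, set 2) → VC-HIT  vc=[18, 22, 30]
8: 0x59 (blk 22, set 2) → VC-HIT  vc=[18, 14, 30]
9: 0x59 (blk 22, set 2) → L1-HIT  vc=[18, 14, 30]
10: 0x7a (blk 30, set 2) → VC-HIT  vc=[18, 14, 22]
11: 0x5a (blk 22, set 2) → VC-HIT  vc=[18, 14, 30]
12: 0x1f (blk 7, set 3) → L1-HIT  vc=[18, 14, 30]
13: 0x79 (blk 30, set 2) → VC-HIT  vc=[18, 14, 22]
14: 0x38 (blk 14, set 2) → VC-HIT  vc=[18, 30, 22]

VC = [18, 30, 22]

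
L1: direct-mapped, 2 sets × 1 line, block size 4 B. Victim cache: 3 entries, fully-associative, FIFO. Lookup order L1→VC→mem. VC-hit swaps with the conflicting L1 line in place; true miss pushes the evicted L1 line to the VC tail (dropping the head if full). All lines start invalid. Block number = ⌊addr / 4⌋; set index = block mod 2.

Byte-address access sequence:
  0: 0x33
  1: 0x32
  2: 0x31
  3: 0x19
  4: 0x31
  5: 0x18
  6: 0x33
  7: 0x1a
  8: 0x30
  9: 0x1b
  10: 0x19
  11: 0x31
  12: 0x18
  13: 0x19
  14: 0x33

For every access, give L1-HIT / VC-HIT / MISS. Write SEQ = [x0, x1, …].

  [0] addr=0x33 blk=12 s=0: MISS | VC []
  [1] addr=0x32 blk=12 s=0: L1-HIT | VC []
  [2] addr=0x31 blk=12 s=0: L1-HIT | VC []
  [3] addr=0x19 blk=6 s=0: MISS | VC [12]
  [4] addr=0x31 blk=12 s=0: VC-HIT | VC [6]
  [5] addr=0x18 blk=6 s=0: VC-HIT | VC [12]
  [6] addr=0x33 blk=12 s=0: VC-HIT | VC [6]
  [7] addr=0x1a blk=6 s=0: VC-HIT | VC [12]
  [8] addr=0x30 blk=12 s=0: VC-HIT | VC [6]
  [9] addr=0x1b blk=6 s=0: VC-HIT | VC [12]
  [10] addr=0x19 blk=6 s=0: L1-HIT | VC [12]
  [11] addr=0x31 blk=12 s=0: VC-HIT | VC [6]
  [12] addr=0x18 blk=6 s=0: VC-HIT | VC [12]
  [13] addr=0x19 blk=6 s=0: L1-HIT | VC [12]
  [14] addr=0x33 blk=12 s=0: VC-HIT | VC [6]

SEQ = [MISS, L1-HIT, L1-HIT, MISS, VC-HIT, VC-HIT, VC-HIT, VC-HIT, VC-HIT, VC-HIT, L1-HIT, VC-HIT, VC-HIT, L1-HIT, VC-HIT]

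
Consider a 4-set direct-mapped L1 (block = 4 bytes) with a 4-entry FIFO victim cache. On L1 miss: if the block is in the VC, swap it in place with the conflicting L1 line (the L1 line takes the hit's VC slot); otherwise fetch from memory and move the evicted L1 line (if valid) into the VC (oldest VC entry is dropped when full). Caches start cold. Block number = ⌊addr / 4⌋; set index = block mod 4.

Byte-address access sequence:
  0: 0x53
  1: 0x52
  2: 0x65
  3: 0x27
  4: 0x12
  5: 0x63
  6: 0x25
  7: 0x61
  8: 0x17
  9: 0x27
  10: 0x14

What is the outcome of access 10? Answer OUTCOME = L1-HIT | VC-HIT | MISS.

  [0] addr=0x53 blk=20 s=0: MISS | VC []
  [1] addr=0x52 blk=20 s=0: L1-HIT | VC []
  [2] addr=0x65 blk=25 s=1: MISS | VC []
  [3] addr=0x27 blk=9 s=1: MISS | VC [25]
  [4] addr=0x12 blk=4 s=0: MISS | VC [25, 20]
  [5] addr=0x63 blk=24 s=0: MISS | VC [25, 20, 4]
  [6] addr=0x25 blk=9 s=1: L1-HIT | VC [25, 20, 4]
  [7] addr=0x61 blk=24 s=0: L1-HIT | VC [25, 20, 4]
  [8] addr=0x17 blk=5 s=1: MISS | VC [25, 20, 4, 9]
  [9] addr=0x27 blk=9 s=1: VC-HIT | VC [25, 20, 4, 5]
  [10] addr=0x14 blk=5 s=1: VC-HIT | VC [25, 20, 4, 9]

OUTCOME = VC-HIT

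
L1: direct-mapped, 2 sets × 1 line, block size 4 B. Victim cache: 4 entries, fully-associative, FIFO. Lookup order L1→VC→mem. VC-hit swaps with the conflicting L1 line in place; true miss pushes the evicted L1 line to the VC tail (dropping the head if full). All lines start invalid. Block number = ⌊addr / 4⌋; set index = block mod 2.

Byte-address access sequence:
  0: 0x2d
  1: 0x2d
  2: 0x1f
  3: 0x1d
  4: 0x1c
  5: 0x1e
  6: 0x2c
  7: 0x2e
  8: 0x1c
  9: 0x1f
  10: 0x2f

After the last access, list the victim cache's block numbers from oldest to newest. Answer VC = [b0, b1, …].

#0 0x2d→b11/s1 MISS; vc=[]
#1 0x2d→b11/s1 L1-HIT; vc=[]
#2 0x1f→b7/s1 MISS; vc=[11]
#3 0x1d→b7/s1 L1-HIT; vc=[11]
#4 0x1c→b7/s1 L1-HIT; vc=[11]
#5 0x1e→b7/s1 L1-HIT; vc=[11]
#6 0x2c→b11/s1 VC-HIT; vc=[7]
#7 0x2e→b11/s1 L1-HIT; vc=[7]
#8 0x1c→b7/s1 VC-HIT; vc=[11]
#9 0x1f→b7/s1 L1-HIT; vc=[11]
#10 0x2f→b11/s1 VC-HIT; vc=[7]

VC = [7]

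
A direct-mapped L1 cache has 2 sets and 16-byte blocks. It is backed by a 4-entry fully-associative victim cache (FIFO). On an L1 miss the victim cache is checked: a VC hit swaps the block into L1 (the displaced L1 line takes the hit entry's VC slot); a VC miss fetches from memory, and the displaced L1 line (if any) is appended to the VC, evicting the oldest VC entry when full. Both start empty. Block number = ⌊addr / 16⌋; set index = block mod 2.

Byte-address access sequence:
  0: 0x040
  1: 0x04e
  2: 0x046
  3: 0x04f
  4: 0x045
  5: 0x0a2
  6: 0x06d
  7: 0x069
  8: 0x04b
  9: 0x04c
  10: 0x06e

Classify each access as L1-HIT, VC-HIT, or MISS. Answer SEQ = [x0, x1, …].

#0 0x40→b4/s0 MISS; vc=[]
#1 0x4e→b4/s0 L1-HIT; vc=[]
#2 0x46→b4/s0 L1-HIT; vc=[]
#3 0x4f→b4/s0 L1-HIT; vc=[]
#4 0x45→b4/s0 L1-HIT; vc=[]
#5 0xa2→b10/s0 MISS; vc=[4]
#6 0x6d→b6/s0 MISS; vc=[4,10]
#7 0x69→b6/s0 L1-HIT; vc=[4,10]
#8 0x4b→b4/s0 VC-HIT; vc=[6,10]
#9 0x4c→b4/s0 L1-HIT; vc=[6,10]
#10 0x6e→b6/s0 VC-HIT; vc=[4,10]

SEQ = [MISS, L1-HIT, L1-HIT, L1-HIT, L1-HIT, MISS, MISS, L1-HIT, VC-HIT, L1-HIT, VC-HIT]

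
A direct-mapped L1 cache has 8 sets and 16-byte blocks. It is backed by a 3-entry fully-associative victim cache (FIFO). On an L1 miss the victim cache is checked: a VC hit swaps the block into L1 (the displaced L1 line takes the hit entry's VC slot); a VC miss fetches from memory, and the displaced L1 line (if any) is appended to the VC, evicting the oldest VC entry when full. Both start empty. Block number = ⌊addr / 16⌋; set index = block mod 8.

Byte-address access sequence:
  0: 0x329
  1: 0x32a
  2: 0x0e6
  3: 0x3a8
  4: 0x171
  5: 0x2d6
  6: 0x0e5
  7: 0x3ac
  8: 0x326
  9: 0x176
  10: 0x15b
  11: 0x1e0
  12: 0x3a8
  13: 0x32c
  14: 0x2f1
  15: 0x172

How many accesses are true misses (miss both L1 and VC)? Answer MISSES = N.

MISSES = 8

0: 0x329 (blk 50, set 2) → MISS  vc=[]
1: 0x32a (blk 50, set 2) → L1-HIT  vc=[]
2: 0xe6 (blk 14, set 6) → MISS  vc=[]
3: 0x3a8 (blk 58, set 2) → MISS  vc=[50]
4: 0x171 (blk 23, set 7) → MISS  vc=[50]
5: 0x2d6 (blk 45, set 5) → MISS  vc=[50]
6: 0xe5 (blk 14, set 6) → L1-HIT  vc=[50]
7: 0x3ac (blk 58, set 2) → L1-HIT  vc=[50]
8: 0x326 (blk 50, set 2) → VC-HIT  vc=[58]
9: 0x176 (blk 23, set 7) → L1-HIT  vc=[58]
10: 0x15b (blk 21, set 5) → MISS  vc=[58, 45]
11: 0x1e0 (blk 30, set 6) → MISS  vc=[58, 45, 14]
12: 0x3a8 (blk 58, set 2) → VC-HIT  vc=[50, 45, 14]
13: 0x32c (blk 50, set 2) → VC-HIT  vc=[58, 45, 14]
14: 0x2f1 (blk 47, set 7) → MISS  vc=[45, 14, 23]
15: 0x172 (blk 23, set 7) → VC-HIT  vc=[45, 14, 47]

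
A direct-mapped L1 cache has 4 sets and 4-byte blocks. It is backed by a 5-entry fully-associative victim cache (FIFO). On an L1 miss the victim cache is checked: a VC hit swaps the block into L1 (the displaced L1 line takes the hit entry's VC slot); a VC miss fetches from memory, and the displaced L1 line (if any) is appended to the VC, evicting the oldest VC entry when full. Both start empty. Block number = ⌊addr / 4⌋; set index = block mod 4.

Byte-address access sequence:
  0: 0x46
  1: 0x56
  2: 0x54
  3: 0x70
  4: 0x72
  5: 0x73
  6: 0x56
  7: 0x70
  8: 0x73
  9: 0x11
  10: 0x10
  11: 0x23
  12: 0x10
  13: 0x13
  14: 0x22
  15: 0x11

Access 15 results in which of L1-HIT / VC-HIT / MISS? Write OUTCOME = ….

OUTCOME = VC-HIT

0: 0x46 (blk 17, set 1) → MISS  vc=[]
1: 0x56 (blk 21, set 1) → MISS  vc=[17]
2: 0x54 (blk 21, set 1) → L1-HIT  vc=[17]
3: 0x70 (blk 28, set 0) → MISS  vc=[17]
4: 0x72 (blk 28, set 0) → L1-HIT  vc=[17]
5: 0x73 (blk 28, set 0) → L1-HIT  vc=[17]
6: 0x56 (blk 21, set 1) → L1-HIT  vc=[17]
7: 0x70 (blk 28, set 0) → L1-HIT  vc=[17]
8: 0x73 (blk 28, set 0) → L1-HIT  vc=[17]
9: 0x11 (blk 4, set 0) → MISS  vc=[17, 28]
10: 0x10 (blk 4, set 0) → L1-HIT  vc=[17, 28]
11: 0x23 (blk 8, set 0) → MISS  vc=[17, 28, 4]
12: 0x10 (blk 4, set 0) → VC-HIT  vc=[17, 28, 8]
13: 0x13 (blk 4, set 0) → L1-HIT  vc=[17, 28, 8]
14: 0x22 (blk 8, set 0) → VC-HIT  vc=[17, 28, 4]
15: 0x11 (blk 4, set 0) → VC-HIT  vc=[17, 28, 8]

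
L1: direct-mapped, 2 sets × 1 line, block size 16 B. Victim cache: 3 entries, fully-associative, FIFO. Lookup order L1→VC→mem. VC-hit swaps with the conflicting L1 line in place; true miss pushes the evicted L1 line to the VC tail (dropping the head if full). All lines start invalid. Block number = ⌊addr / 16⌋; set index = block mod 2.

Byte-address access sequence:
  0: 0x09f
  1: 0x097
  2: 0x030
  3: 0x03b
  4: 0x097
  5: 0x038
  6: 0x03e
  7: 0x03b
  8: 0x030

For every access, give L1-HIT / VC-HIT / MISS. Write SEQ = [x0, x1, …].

SEQ = [MISS, L1-HIT, MISS, L1-HIT, VC-HIT, VC-HIT, L1-HIT, L1-HIT, L1-HIT]

#0 0x9f→b9/s1 MISS; vc=[]
#1 0x97→b9/s1 L1-HIT; vc=[]
#2 0x30→b3/s1 MISS; vc=[9]
#3 0x3b→b3/s1 L1-HIT; vc=[9]
#4 0x97→b9/s1 VC-HIT; vc=[3]
#5 0x38→b3/s1 VC-HIT; vc=[9]
#6 0x3e→b3/s1 L1-HIT; vc=[9]
#7 0x3b→b3/s1 L1-HIT; vc=[9]
#8 0x30→b3/s1 L1-HIT; vc=[9]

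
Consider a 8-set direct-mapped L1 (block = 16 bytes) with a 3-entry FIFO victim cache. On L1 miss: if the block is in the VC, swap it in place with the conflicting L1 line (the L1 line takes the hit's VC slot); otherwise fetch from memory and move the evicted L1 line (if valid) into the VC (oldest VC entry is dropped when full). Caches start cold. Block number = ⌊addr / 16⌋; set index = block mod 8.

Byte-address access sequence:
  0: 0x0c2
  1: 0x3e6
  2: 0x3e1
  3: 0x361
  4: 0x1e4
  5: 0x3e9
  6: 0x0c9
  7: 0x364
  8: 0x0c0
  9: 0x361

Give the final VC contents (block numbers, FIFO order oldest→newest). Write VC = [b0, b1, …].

0: 0xc2 (blk 12, set 4) → MISS  vc=[]
1: 0x3e6 (blk 62, set 6) → MISS  vc=[]
2: 0x3e1 (blk 62, set 6) → L1-HIT  vc=[]
3: 0x361 (blk 54, set 6) → MISS  vc=[62]
4: 0x1e4 (blk 30, set 6) → MISS  vc=[62, 54]
5: 0x3e9 (blk 62, set 6) → VC-HIT  vc=[30, 54]
6: 0xc9 (blk 12, set 4) → L1-HIT  vc=[30, 54]
7: 0x364 (blk 54, set 6) → VC-HIT  vc=[30, 62]
8: 0xc0 (blk 12, set 4) → L1-HIT  vc=[30, 62]
9: 0x361 (blk 54, set 6) → L1-HIT  vc=[30, 62]

VC = [30, 62]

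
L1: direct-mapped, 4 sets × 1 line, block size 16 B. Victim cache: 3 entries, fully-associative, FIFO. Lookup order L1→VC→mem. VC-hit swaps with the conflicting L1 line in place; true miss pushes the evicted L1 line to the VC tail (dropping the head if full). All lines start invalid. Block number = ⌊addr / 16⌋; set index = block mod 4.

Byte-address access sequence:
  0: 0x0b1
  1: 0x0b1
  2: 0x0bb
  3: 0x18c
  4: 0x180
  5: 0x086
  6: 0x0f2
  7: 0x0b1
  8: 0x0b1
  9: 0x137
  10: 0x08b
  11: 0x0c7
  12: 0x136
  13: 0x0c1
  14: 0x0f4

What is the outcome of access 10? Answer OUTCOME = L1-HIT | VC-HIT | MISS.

  [0] addr=0xb1 blk=11 s=3: MISS | VC []
  [1] addr=0xb1 blk=11 s=3: L1-HIT | VC []
  [2] addr=0xbb blk=11 s=3: L1-HIT | VC []
  [3] addr=0x18c blk=24 s=0: MISS | VC []
  [4] addr=0x180 blk=24 s=0: L1-HIT | VC []
  [5] addr=0x86 blk=8 s=0: MISS | VC [24]
  [6] addr=0xf2 blk=15 s=3: MISS | VC [24, 11]
  [7] addr=0xb1 blk=11 s=3: VC-HIT | VC [24, 15]
  [8] addr=0xb1 blk=11 s=3: L1-HIT | VC [24, 15]
  [9] addr=0x137 blk=19 s=3: MISS | VC [24, 15, 11]
  [10] addr=0x8b blk=8 s=0: L1-HIT | VC [24, 15, 11]
  [11] addr=0xc7 blk=12 s=0: MISS | VC [15, 11, 8]
  [12] addr=0x136 blk=19 s=3: L1-HIT | VC [15, 11, 8]
  [13] addr=0xc1 blk=12 s=0: L1-HIT | VC [15, 11, 8]
  [14] addr=0xf4 blk=15 s=3: VC-HIT | VC [19, 11, 8]

OUTCOME = L1-HIT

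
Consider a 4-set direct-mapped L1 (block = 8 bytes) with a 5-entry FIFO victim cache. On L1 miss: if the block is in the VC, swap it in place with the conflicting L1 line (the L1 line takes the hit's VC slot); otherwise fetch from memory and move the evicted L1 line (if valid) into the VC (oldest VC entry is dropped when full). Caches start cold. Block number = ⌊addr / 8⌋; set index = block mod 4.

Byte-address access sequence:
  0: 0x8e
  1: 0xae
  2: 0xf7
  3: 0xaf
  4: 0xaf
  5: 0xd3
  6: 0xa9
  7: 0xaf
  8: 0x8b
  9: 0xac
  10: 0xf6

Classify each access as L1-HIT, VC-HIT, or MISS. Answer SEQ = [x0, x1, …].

0: 0x8e (blk 17, set 1) → MISS  vc=[]
1: 0xae (blk 21, set 1) → MISS  vc=[17]
2: 0xf7 (blk 30, set 2) → MISS  vc=[17]
3: 0xaf (blk 21, set 1) → L1-HIT  vc=[17]
4: 0xaf (blk 21, set 1) → L1-HIT  vc=[17]
5: 0xd3 (blk 26, set 2) → MISS  vc=[17, 30]
6: 0xa9 (blk 21, set 1) → L1-HIT  vc=[17, 30]
7: 0xaf (blk 21, set 1) → L1-HIT  vc=[17, 30]
8: 0x8b (blk 17, set 1) → VC-HIT  vc=[21, 30]
9: 0xac (blk 21, set 1) → VC-HIT  vc=[17, 30]
10: 0xf6 (blk 30, set 2) → VC-HIT  vc=[17, 26]

SEQ = [MISS, MISS, MISS, L1-HIT, L1-HIT, MISS, L1-HIT, L1-HIT, VC-HIT, VC-HIT, VC-HIT]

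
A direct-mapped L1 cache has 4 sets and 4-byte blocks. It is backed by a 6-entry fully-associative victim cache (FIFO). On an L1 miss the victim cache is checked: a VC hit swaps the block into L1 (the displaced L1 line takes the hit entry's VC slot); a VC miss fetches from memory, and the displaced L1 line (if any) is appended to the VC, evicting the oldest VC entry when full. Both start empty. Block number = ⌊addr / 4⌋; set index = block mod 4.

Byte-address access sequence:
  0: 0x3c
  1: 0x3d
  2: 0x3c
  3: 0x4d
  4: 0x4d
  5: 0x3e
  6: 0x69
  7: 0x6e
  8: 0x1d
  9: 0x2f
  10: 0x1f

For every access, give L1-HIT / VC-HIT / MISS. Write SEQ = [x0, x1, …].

0: 0x3c (blk 15, set 3) → MISS  vc=[]
1: 0x3d (blk 15, set 3) → L1-HIT  vc=[]
2: 0x3c (blk 15, set 3) → L1-HIT  vc=[]
3: 0x4d (blk 19, set 3) → MISS  vc=[15]
4: 0x4d (blk 19, set 3) → L1-HIT  vc=[15]
5: 0x3e (blk 15, set 3) → VC-HIT  vc=[19]
6: 0x69 (blk 26, set 2) → MISS  vc=[19]
7: 0x6e (blk 27, set 3) → MISS  vc=[19, 15]
8: 0x1d (blk 7, set 3) → MISS  vc=[19, 15, 27]
9: 0x2f (blk 11, set 3) → MISS  vc=[19, 15, 27, 7]
10: 0x1f (blk 7, set 3) → VC-HIT  vc=[19, 15, 27, 11]

SEQ = [MISS, L1-HIT, L1-HIT, MISS, L1-HIT, VC-HIT, MISS, MISS, MISS, MISS, VC-HIT]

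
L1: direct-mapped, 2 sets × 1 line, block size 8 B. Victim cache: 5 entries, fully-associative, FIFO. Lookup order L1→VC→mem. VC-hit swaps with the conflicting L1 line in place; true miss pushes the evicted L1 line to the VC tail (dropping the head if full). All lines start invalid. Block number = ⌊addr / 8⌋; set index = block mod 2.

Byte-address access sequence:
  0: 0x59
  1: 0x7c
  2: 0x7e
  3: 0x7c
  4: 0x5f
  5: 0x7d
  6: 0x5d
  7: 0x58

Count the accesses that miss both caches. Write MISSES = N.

MISSES = 2

0: 0x59 (blk 11, set 1) → MISS  vc=[]
1: 0x7c (blk 15, set 1) → MISS  vc=[11]
2: 0x7e (blk 15, set 1) → L1-HIT  vc=[11]
3: 0x7c (blk 15, set 1) → L1-HIT  vc=[11]
4: 0x5f (blk 11, set 1) → VC-HIT  vc=[15]
5: 0x7d (blk 15, set 1) → VC-HIT  vc=[11]
6: 0x5d (blk 11, set 1) → VC-HIT  vc=[15]
7: 0x58 (blk 11, set 1) → L1-HIT  vc=[15]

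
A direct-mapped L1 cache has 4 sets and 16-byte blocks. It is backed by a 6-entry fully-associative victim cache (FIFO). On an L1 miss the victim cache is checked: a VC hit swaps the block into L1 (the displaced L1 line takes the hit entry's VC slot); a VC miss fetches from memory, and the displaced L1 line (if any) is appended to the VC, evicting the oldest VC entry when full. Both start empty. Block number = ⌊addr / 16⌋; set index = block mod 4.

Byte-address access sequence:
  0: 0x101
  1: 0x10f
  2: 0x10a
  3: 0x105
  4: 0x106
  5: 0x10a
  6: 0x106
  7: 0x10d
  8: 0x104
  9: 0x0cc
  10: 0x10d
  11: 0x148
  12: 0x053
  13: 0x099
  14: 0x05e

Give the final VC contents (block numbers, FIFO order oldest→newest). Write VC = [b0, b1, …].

VC = [12, 16, 9]

#0 0x101→b16/s0 MISS; vc=[]
#1 0x10f→b16/s0 L1-HIT; vc=[]
#2 0x10a→b16/s0 L1-HIT; vc=[]
#3 0x105→b16/s0 L1-HIT; vc=[]
#4 0x106→b16/s0 L1-HIT; vc=[]
#5 0x10a→b16/s0 L1-HIT; vc=[]
#6 0x106→b16/s0 L1-HIT; vc=[]
#7 0x10d→b16/s0 L1-HIT; vc=[]
#8 0x104→b16/s0 L1-HIT; vc=[]
#9 0xcc→b12/s0 MISS; vc=[16]
#10 0x10d→b16/s0 VC-HIT; vc=[12]
#11 0x148→b20/s0 MISS; vc=[12,16]
#12 0x53→b5/s1 MISS; vc=[12,16]
#13 0x99→b9/s1 MISS; vc=[12,16,5]
#14 0x5e→b5/s1 VC-HIT; vc=[12,16,9]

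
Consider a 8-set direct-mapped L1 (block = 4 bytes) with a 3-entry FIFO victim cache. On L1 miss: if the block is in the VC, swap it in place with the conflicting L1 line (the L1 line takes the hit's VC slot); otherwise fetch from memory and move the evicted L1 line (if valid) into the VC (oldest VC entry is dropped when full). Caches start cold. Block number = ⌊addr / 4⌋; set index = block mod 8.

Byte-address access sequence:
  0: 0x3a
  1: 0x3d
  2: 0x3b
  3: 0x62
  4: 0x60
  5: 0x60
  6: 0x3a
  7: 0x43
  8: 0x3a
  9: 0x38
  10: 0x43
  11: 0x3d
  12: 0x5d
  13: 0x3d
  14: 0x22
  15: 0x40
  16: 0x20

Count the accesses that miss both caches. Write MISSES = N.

MISSES = 6

#0 0x3a→b14/s6 MISS; vc=[]
#1 0x3d→b15/s7 MISS; vc=[]
#2 0x3b→b14/s6 L1-HIT; vc=[]
#3 0x62→b24/s0 MISS; vc=[]
#4 0x60→b24/s0 L1-HIT; vc=[]
#5 0x60→b24/s0 L1-HIT; vc=[]
#6 0x3a→b14/s6 L1-HIT; vc=[]
#7 0x43→b16/s0 MISS; vc=[24]
#8 0x3a→b14/s6 L1-HIT; vc=[24]
#9 0x38→b14/s6 L1-HIT; vc=[24]
#10 0x43→b16/s0 L1-HIT; vc=[24]
#11 0x3d→b15/s7 L1-HIT; vc=[24]
#12 0x5d→b23/s7 MISS; vc=[24,15]
#13 0x3d→b15/s7 VC-HIT; vc=[24,23]
#14 0x22→b8/s0 MISS; vc=[24,23,16]
#15 0x40→b16/s0 VC-HIT; vc=[24,23,8]
#16 0x20→b8/s0 VC-HIT; vc=[24,23,16]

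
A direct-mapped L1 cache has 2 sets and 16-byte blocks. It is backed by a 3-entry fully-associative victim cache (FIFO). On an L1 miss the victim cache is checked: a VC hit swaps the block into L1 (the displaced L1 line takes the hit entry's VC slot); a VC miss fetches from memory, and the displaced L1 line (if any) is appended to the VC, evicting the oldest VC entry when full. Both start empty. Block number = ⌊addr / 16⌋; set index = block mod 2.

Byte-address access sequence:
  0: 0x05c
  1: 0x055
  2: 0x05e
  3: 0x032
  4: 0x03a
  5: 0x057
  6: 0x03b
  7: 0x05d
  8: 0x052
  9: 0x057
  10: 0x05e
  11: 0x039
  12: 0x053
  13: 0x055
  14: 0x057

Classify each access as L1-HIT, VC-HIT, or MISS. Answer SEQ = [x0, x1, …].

#0 0x5c→b5/s1 MISS; vc=[]
#1 0x55→b5/s1 L1-HIT; vc=[]
#2 0x5e→b5/s1 L1-HIT; vc=[]
#3 0x32→b3/s1 MISS; vc=[5]
#4 0x3a→b3/s1 L1-HIT; vc=[5]
#5 0x57→b5/s1 VC-HIT; vc=[3]
#6 0x3b→b3/s1 VC-HIT; vc=[5]
#7 0x5d→b5/s1 VC-HIT; vc=[3]
#8 0x52→b5/s1 L1-HIT; vc=[3]
#9 0x57→b5/s1 L1-HIT; vc=[3]
#10 0x5e→b5/s1 L1-HIT; vc=[3]
#11 0x39→b3/s1 VC-HIT; vc=[5]
#12 0x53→b5/s1 VC-HIT; vc=[3]
#13 0x55→b5/s1 L1-HIT; vc=[3]
#14 0x57→b5/s1 L1-HIT; vc=[3]

SEQ = [MISS, L1-HIT, L1-HIT, MISS, L1-HIT, VC-HIT, VC-HIT, VC-HIT, L1-HIT, L1-HIT, L1-HIT, VC-HIT, VC-HIT, L1-HIT, L1-HIT]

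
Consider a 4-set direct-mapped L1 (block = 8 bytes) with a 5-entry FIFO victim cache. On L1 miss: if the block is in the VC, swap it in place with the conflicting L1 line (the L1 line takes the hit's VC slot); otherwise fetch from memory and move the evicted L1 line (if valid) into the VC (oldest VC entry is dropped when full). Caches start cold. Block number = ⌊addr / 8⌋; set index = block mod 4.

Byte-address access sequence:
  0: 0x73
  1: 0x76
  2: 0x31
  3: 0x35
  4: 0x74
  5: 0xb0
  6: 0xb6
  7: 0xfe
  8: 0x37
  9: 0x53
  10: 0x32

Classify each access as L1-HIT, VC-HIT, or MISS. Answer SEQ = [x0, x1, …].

#0 0x73→b14/s2 MISS; vc=[]
#1 0x76→b14/s2 L1-HIT; vc=[]
#2 0x31→b6/s2 MISS; vc=[14]
#3 0x35→b6/s2 L1-HIT; vc=[14]
#4 0x74→b14/s2 VC-HIT; vc=[6]
#5 0xb0→b22/s2 MISS; vc=[6,14]
#6 0xb6→b22/s2 L1-HIT; vc=[6,14]
#7 0xfe→b31/s3 MISS; vc=[6,14]
#8 0x37→b6/s2 VC-HIT; vc=[22,14]
#9 0x53→b10/s2 MISS; vc=[22,14,6]
#10 0x32→b6/s2 VC-HIT; vc=[22,14,10]

SEQ = [MISS, L1-HIT, MISS, L1-HIT, VC-HIT, MISS, L1-HIT, MISS, VC-HIT, MISS, VC-HIT]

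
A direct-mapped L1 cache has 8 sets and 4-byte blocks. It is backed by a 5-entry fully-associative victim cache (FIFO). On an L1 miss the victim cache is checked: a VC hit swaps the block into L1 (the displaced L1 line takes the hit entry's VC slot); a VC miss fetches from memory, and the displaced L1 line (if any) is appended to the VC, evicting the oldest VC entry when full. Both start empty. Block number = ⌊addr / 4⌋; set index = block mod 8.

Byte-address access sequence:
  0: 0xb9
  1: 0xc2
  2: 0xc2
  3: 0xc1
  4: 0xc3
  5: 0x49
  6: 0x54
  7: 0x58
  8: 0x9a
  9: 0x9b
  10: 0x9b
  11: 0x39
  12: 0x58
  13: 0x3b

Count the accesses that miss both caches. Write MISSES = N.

MISSES = 7

  [0] addr=0xb9 blk=46 s=6: MISS | VC []
  [1] addr=0xc2 blk=48 s=0: MISS | VC []
  [2] addr=0xc2 blk=48 s=0: L1-HIT | VC []
  [3] addr=0xc1 blk=48 s=0: L1-HIT | VC []
  [4] addr=0xc3 blk=48 s=0: L1-HIT | VC []
  [5] addr=0x49 blk=18 s=2: MISS | VC []
  [6] addr=0x54 blk=21 s=5: MISS | VC []
  [7] addr=0x58 blk=22 s=6: MISS | VC [46]
  [8] addr=0x9a blk=38 s=6: MISS | VC [46, 22]
  [9] addr=0x9b blk=38 s=6: L1-HIT | VC [46, 22]
  [10] addr=0x9b blk=38 s=6: L1-HIT | VC [46, 22]
  [11] addr=0x39 blk=14 s=6: MISS | VC [46, 22, 38]
  [12] addr=0x58 blk=22 s=6: VC-HIT | VC [46, 14, 38]
  [13] addr=0x3b blk=14 s=6: VC-HIT | VC [46, 22, 38]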